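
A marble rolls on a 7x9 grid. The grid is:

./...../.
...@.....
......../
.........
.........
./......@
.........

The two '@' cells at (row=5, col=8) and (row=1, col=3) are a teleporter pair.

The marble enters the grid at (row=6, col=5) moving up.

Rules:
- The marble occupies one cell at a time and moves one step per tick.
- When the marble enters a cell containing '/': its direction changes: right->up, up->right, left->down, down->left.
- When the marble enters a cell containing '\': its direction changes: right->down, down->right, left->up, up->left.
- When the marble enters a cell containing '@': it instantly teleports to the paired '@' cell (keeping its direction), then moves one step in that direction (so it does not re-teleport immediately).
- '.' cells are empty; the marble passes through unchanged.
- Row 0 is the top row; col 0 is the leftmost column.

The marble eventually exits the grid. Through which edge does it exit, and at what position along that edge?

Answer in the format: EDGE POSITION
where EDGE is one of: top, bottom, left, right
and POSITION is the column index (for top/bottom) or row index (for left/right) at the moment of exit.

Answer: top 5

Derivation:
Step 1: enter (6,5), '.' pass, move up to (5,5)
Step 2: enter (5,5), '.' pass, move up to (4,5)
Step 3: enter (4,5), '.' pass, move up to (3,5)
Step 4: enter (3,5), '.' pass, move up to (2,5)
Step 5: enter (2,5), '.' pass, move up to (1,5)
Step 6: enter (1,5), '.' pass, move up to (0,5)
Step 7: enter (0,5), '.' pass, move up to (-1,5)
Step 8: at (-1,5) — EXIT via top edge, pos 5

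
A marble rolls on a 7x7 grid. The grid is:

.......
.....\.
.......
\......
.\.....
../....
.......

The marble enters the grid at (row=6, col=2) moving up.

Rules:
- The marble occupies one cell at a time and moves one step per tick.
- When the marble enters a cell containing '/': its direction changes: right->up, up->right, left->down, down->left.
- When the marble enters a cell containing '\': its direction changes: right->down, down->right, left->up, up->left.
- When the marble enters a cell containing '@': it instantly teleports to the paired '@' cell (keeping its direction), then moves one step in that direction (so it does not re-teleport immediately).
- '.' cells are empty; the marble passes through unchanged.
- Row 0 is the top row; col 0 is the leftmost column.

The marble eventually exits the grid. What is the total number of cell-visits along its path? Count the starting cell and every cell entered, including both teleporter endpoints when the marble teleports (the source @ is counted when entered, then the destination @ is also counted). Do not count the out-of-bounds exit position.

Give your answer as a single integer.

Step 1: enter (6,2), '.' pass, move up to (5,2)
Step 2: enter (5,2), '/' deflects up->right, move right to (5,3)
Step 3: enter (5,3), '.' pass, move right to (5,4)
Step 4: enter (5,4), '.' pass, move right to (5,5)
Step 5: enter (5,5), '.' pass, move right to (5,6)
Step 6: enter (5,6), '.' pass, move right to (5,7)
Step 7: at (5,7) — EXIT via right edge, pos 5
Path length (cell visits): 6

Answer: 6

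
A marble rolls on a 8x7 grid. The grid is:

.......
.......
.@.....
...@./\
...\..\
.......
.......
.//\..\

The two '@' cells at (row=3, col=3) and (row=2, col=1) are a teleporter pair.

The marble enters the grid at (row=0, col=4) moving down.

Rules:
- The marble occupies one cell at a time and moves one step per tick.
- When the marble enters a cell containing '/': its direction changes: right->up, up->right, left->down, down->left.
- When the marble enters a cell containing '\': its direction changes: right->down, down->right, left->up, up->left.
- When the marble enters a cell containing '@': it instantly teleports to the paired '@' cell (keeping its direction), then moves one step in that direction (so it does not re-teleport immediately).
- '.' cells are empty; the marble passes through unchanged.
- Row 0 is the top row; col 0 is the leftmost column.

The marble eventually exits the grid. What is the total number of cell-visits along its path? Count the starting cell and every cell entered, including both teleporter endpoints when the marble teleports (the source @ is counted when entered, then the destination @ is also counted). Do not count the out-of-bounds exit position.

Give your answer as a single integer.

Step 1: enter (0,4), '.' pass, move down to (1,4)
Step 2: enter (1,4), '.' pass, move down to (2,4)
Step 3: enter (2,4), '.' pass, move down to (3,4)
Step 4: enter (3,4), '.' pass, move down to (4,4)
Step 5: enter (4,4), '.' pass, move down to (5,4)
Step 6: enter (5,4), '.' pass, move down to (6,4)
Step 7: enter (6,4), '.' pass, move down to (7,4)
Step 8: enter (7,4), '.' pass, move down to (8,4)
Step 9: at (8,4) — EXIT via bottom edge, pos 4
Path length (cell visits): 8

Answer: 8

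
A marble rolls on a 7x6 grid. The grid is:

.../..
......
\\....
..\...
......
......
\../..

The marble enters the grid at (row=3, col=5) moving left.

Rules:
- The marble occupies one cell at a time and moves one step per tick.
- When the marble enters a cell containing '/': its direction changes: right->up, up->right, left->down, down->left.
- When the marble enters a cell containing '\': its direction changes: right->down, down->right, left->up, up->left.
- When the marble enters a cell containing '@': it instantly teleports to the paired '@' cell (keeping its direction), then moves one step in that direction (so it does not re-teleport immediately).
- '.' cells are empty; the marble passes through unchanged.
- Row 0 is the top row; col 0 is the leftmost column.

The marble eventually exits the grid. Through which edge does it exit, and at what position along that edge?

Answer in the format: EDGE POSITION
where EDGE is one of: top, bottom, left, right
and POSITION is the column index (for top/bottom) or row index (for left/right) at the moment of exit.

Step 1: enter (3,5), '.' pass, move left to (3,4)
Step 2: enter (3,4), '.' pass, move left to (3,3)
Step 3: enter (3,3), '.' pass, move left to (3,2)
Step 4: enter (3,2), '\' deflects left->up, move up to (2,2)
Step 5: enter (2,2), '.' pass, move up to (1,2)
Step 6: enter (1,2), '.' pass, move up to (0,2)
Step 7: enter (0,2), '.' pass, move up to (-1,2)
Step 8: at (-1,2) — EXIT via top edge, pos 2

Answer: top 2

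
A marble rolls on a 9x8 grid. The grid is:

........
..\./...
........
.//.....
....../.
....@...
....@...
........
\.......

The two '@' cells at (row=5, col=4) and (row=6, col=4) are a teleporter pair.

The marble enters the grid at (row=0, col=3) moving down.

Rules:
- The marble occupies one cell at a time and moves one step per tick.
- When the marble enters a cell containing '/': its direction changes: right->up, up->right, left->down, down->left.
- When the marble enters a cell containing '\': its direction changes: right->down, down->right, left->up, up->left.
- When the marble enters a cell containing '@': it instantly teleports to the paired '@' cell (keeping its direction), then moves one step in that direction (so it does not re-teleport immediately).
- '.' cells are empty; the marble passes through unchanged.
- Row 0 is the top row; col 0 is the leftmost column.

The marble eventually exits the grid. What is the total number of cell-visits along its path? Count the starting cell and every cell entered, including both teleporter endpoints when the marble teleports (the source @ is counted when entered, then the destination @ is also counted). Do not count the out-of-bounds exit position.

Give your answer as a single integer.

Answer: 9

Derivation:
Step 1: enter (0,3), '.' pass, move down to (1,3)
Step 2: enter (1,3), '.' pass, move down to (2,3)
Step 3: enter (2,3), '.' pass, move down to (3,3)
Step 4: enter (3,3), '.' pass, move down to (4,3)
Step 5: enter (4,3), '.' pass, move down to (5,3)
Step 6: enter (5,3), '.' pass, move down to (6,3)
Step 7: enter (6,3), '.' pass, move down to (7,3)
Step 8: enter (7,3), '.' pass, move down to (8,3)
Step 9: enter (8,3), '.' pass, move down to (9,3)
Step 10: at (9,3) — EXIT via bottom edge, pos 3
Path length (cell visits): 9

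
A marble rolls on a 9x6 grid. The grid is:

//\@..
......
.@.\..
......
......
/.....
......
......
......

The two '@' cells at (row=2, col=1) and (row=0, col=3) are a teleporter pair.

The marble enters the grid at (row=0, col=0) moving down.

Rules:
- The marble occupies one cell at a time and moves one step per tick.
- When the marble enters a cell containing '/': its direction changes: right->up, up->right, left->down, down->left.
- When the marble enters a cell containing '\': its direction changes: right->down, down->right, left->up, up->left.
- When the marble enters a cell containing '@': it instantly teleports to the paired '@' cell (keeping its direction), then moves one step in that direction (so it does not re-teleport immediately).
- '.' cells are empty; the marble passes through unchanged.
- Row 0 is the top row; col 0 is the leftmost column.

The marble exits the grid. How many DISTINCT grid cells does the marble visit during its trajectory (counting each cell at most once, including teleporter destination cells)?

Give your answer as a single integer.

Step 1: enter (0,0), '/' deflects down->left, move left to (0,-1)
Step 2: at (0,-1) — EXIT via left edge, pos 0
Distinct cells visited: 1 (path length 1)

Answer: 1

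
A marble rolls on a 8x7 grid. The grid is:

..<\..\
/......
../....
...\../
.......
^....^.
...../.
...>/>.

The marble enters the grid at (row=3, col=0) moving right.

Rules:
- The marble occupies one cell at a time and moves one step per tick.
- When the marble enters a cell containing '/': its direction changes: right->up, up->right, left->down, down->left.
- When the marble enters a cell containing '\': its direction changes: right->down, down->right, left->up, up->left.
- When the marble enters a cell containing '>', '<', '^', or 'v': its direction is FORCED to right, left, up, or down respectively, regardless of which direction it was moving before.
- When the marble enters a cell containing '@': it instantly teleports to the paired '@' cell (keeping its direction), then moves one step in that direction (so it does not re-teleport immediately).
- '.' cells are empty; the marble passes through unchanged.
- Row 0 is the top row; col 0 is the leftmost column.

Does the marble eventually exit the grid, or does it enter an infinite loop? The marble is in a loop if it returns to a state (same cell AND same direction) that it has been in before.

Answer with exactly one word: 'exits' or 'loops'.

Answer: exits

Derivation:
Step 1: enter (3,0), '.' pass, move right to (3,1)
Step 2: enter (3,1), '.' pass, move right to (3,2)
Step 3: enter (3,2), '.' pass, move right to (3,3)
Step 4: enter (3,3), '\' deflects right->down, move down to (4,3)
Step 5: enter (4,3), '.' pass, move down to (5,3)
Step 6: enter (5,3), '.' pass, move down to (6,3)
Step 7: enter (6,3), '.' pass, move down to (7,3)
Step 8: enter (7,3), '>' forces down->right, move right to (7,4)
Step 9: enter (7,4), '/' deflects right->up, move up to (6,4)
Step 10: enter (6,4), '.' pass, move up to (5,4)
Step 11: enter (5,4), '.' pass, move up to (4,4)
Step 12: enter (4,4), '.' pass, move up to (3,4)
Step 13: enter (3,4), '.' pass, move up to (2,4)
Step 14: enter (2,4), '.' pass, move up to (1,4)
Step 15: enter (1,4), '.' pass, move up to (0,4)
Step 16: enter (0,4), '.' pass, move up to (-1,4)
Step 17: at (-1,4) — EXIT via top edge, pos 4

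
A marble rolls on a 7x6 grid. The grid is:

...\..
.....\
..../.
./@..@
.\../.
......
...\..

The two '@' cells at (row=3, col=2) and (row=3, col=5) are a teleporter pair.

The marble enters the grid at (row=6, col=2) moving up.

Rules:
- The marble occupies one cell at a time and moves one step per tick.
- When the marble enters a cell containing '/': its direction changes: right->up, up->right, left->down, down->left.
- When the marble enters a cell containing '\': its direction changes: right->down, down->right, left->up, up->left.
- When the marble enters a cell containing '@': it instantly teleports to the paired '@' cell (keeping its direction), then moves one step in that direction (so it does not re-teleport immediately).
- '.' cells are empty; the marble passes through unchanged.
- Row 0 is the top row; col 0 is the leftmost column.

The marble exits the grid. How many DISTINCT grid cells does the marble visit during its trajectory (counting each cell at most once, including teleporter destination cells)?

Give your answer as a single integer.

Answer: 12

Derivation:
Step 1: enter (6,2), '.' pass, move up to (5,2)
Step 2: enter (5,2), '.' pass, move up to (4,2)
Step 3: enter (4,2), '.' pass, move up to (3,2)
Step 4: enter (3,2), '@' teleport (3,2)->(3,5), also enter (3,5), move up to (2,5)
Step 5: enter (2,5), '.' pass, move up to (1,5)
Step 6: enter (1,5), '\' deflects up->left, move left to (1,4)
Step 7: enter (1,4), '.' pass, move left to (1,3)
Step 8: enter (1,3), '.' pass, move left to (1,2)
Step 9: enter (1,2), '.' pass, move left to (1,1)
Step 10: enter (1,1), '.' pass, move left to (1,0)
Step 11: enter (1,0), '.' pass, move left to (1,-1)
Step 12: at (1,-1) — EXIT via left edge, pos 1
Distinct cells visited: 12 (path length 12)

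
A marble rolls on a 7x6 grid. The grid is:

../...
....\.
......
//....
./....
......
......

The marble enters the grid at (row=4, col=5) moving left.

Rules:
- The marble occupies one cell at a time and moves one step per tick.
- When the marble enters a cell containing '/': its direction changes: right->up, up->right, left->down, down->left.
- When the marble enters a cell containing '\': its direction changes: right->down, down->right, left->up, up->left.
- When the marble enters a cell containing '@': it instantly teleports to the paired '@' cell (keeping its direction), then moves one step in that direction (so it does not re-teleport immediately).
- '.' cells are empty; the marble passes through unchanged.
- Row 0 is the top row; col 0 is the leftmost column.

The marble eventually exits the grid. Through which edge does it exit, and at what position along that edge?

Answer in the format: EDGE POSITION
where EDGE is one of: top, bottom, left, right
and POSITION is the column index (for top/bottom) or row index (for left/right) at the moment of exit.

Answer: bottom 1

Derivation:
Step 1: enter (4,5), '.' pass, move left to (4,4)
Step 2: enter (4,4), '.' pass, move left to (4,3)
Step 3: enter (4,3), '.' pass, move left to (4,2)
Step 4: enter (4,2), '.' pass, move left to (4,1)
Step 5: enter (4,1), '/' deflects left->down, move down to (5,1)
Step 6: enter (5,1), '.' pass, move down to (6,1)
Step 7: enter (6,1), '.' pass, move down to (7,1)
Step 8: at (7,1) — EXIT via bottom edge, pos 1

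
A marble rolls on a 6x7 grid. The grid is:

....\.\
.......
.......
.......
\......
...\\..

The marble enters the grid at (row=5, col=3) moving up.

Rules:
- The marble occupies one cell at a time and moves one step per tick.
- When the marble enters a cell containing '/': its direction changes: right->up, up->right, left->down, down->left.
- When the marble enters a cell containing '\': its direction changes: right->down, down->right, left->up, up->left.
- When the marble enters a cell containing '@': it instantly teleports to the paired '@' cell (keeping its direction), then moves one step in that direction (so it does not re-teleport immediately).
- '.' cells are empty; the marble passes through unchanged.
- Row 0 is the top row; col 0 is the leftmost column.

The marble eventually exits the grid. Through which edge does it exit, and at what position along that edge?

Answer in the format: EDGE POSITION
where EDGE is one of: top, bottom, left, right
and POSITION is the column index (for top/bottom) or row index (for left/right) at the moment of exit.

Answer: left 5

Derivation:
Step 1: enter (5,3), '\' deflects up->left, move left to (5,2)
Step 2: enter (5,2), '.' pass, move left to (5,1)
Step 3: enter (5,1), '.' pass, move left to (5,0)
Step 4: enter (5,0), '.' pass, move left to (5,-1)
Step 5: at (5,-1) — EXIT via left edge, pos 5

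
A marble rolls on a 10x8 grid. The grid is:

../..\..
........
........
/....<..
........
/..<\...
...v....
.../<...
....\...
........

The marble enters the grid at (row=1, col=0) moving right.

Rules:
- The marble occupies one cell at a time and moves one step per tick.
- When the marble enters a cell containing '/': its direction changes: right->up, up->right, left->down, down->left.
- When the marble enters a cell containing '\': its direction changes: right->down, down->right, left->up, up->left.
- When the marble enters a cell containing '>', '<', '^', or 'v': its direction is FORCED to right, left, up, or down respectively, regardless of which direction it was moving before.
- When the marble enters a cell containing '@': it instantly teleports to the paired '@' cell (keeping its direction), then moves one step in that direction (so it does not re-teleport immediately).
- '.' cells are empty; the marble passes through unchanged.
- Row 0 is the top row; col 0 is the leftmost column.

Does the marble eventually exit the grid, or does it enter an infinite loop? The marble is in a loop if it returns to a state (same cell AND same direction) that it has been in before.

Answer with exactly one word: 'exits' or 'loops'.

Step 1: enter (1,0), '.' pass, move right to (1,1)
Step 2: enter (1,1), '.' pass, move right to (1,2)
Step 3: enter (1,2), '.' pass, move right to (1,3)
Step 4: enter (1,3), '.' pass, move right to (1,4)
Step 5: enter (1,4), '.' pass, move right to (1,5)
Step 6: enter (1,5), '.' pass, move right to (1,6)
Step 7: enter (1,6), '.' pass, move right to (1,7)
Step 8: enter (1,7), '.' pass, move right to (1,8)
Step 9: at (1,8) — EXIT via right edge, pos 1

Answer: exits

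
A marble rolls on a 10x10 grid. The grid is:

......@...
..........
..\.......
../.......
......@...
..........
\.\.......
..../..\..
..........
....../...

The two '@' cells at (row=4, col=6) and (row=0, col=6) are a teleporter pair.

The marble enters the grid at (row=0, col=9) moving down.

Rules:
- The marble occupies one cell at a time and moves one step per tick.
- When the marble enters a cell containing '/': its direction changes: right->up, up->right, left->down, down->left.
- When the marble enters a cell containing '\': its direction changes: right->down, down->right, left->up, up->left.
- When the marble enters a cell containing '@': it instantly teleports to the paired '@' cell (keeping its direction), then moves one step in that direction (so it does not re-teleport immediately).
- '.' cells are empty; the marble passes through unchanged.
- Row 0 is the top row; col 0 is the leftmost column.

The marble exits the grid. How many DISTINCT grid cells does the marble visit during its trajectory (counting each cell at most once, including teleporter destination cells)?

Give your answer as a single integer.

Step 1: enter (0,9), '.' pass, move down to (1,9)
Step 2: enter (1,9), '.' pass, move down to (2,9)
Step 3: enter (2,9), '.' pass, move down to (3,9)
Step 4: enter (3,9), '.' pass, move down to (4,9)
Step 5: enter (4,9), '.' pass, move down to (5,9)
Step 6: enter (5,9), '.' pass, move down to (6,9)
Step 7: enter (6,9), '.' pass, move down to (7,9)
Step 8: enter (7,9), '.' pass, move down to (8,9)
Step 9: enter (8,9), '.' pass, move down to (9,9)
Step 10: enter (9,9), '.' pass, move down to (10,9)
Step 11: at (10,9) — EXIT via bottom edge, pos 9
Distinct cells visited: 10 (path length 10)

Answer: 10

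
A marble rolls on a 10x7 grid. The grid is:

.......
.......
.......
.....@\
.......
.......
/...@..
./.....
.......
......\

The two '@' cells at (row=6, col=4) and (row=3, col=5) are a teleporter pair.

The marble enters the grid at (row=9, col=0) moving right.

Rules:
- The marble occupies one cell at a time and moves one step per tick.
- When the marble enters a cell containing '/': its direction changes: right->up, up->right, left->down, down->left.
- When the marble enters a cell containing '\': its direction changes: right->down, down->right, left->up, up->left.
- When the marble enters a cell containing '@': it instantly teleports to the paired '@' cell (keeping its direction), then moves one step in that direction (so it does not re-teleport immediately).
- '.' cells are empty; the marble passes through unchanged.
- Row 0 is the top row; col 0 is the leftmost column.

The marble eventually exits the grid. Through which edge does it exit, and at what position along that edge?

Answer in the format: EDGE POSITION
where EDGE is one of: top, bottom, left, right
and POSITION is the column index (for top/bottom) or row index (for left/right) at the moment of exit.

Step 1: enter (9,0), '.' pass, move right to (9,1)
Step 2: enter (9,1), '.' pass, move right to (9,2)
Step 3: enter (9,2), '.' pass, move right to (9,3)
Step 4: enter (9,3), '.' pass, move right to (9,4)
Step 5: enter (9,4), '.' pass, move right to (9,5)
Step 6: enter (9,5), '.' pass, move right to (9,6)
Step 7: enter (9,6), '\' deflects right->down, move down to (10,6)
Step 8: at (10,6) — EXIT via bottom edge, pos 6

Answer: bottom 6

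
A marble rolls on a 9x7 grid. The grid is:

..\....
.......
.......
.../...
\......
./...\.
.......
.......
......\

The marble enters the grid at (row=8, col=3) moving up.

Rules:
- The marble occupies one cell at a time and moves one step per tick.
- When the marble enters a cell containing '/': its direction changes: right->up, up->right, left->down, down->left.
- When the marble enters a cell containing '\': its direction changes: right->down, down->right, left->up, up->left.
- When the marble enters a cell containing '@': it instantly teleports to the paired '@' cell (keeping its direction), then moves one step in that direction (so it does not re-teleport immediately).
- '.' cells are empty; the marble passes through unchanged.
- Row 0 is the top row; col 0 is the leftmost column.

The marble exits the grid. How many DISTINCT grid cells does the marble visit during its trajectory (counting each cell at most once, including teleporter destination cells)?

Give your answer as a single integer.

Step 1: enter (8,3), '.' pass, move up to (7,3)
Step 2: enter (7,3), '.' pass, move up to (6,3)
Step 3: enter (6,3), '.' pass, move up to (5,3)
Step 4: enter (5,3), '.' pass, move up to (4,3)
Step 5: enter (4,3), '.' pass, move up to (3,3)
Step 6: enter (3,3), '/' deflects up->right, move right to (3,4)
Step 7: enter (3,4), '.' pass, move right to (3,5)
Step 8: enter (3,5), '.' pass, move right to (3,6)
Step 9: enter (3,6), '.' pass, move right to (3,7)
Step 10: at (3,7) — EXIT via right edge, pos 3
Distinct cells visited: 9 (path length 9)

Answer: 9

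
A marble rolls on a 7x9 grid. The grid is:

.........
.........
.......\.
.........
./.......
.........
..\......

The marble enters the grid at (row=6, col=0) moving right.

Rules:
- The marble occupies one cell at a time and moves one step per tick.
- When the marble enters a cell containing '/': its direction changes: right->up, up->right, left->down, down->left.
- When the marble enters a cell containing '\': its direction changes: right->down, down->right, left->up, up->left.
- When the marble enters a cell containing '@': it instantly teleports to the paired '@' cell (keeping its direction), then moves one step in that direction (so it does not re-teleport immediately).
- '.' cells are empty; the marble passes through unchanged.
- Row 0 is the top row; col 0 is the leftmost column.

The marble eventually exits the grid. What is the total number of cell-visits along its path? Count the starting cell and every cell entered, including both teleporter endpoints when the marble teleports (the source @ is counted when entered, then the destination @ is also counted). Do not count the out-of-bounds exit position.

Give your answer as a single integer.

Answer: 3

Derivation:
Step 1: enter (6,0), '.' pass, move right to (6,1)
Step 2: enter (6,1), '.' pass, move right to (6,2)
Step 3: enter (6,2), '\' deflects right->down, move down to (7,2)
Step 4: at (7,2) — EXIT via bottom edge, pos 2
Path length (cell visits): 3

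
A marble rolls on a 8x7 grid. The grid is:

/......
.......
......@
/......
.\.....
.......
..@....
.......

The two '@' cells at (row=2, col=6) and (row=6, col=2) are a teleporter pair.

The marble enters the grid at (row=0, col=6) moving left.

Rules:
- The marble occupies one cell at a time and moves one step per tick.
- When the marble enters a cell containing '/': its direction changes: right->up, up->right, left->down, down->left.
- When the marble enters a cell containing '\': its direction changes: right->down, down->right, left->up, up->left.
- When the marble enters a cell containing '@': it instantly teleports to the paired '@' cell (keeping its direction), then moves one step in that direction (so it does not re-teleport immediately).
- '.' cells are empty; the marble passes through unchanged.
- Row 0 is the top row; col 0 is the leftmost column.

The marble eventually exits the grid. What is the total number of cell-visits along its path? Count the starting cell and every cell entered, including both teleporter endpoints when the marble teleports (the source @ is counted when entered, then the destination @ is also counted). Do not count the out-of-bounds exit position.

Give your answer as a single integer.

Answer: 10

Derivation:
Step 1: enter (0,6), '.' pass, move left to (0,5)
Step 2: enter (0,5), '.' pass, move left to (0,4)
Step 3: enter (0,4), '.' pass, move left to (0,3)
Step 4: enter (0,3), '.' pass, move left to (0,2)
Step 5: enter (0,2), '.' pass, move left to (0,1)
Step 6: enter (0,1), '.' pass, move left to (0,0)
Step 7: enter (0,0), '/' deflects left->down, move down to (1,0)
Step 8: enter (1,0), '.' pass, move down to (2,0)
Step 9: enter (2,0), '.' pass, move down to (3,0)
Step 10: enter (3,0), '/' deflects down->left, move left to (3,-1)
Step 11: at (3,-1) — EXIT via left edge, pos 3
Path length (cell visits): 10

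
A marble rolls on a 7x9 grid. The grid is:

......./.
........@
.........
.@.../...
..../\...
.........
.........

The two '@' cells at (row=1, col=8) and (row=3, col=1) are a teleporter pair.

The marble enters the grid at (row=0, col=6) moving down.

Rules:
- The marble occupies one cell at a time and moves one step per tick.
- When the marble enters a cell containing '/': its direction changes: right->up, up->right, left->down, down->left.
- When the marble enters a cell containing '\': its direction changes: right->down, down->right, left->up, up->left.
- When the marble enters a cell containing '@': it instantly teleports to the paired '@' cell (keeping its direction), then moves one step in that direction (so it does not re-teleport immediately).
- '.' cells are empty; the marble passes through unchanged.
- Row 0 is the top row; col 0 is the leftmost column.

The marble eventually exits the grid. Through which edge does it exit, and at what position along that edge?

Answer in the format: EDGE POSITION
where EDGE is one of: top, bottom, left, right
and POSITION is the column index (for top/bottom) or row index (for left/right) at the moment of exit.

Answer: bottom 6

Derivation:
Step 1: enter (0,6), '.' pass, move down to (1,6)
Step 2: enter (1,6), '.' pass, move down to (2,6)
Step 3: enter (2,6), '.' pass, move down to (3,6)
Step 4: enter (3,6), '.' pass, move down to (4,6)
Step 5: enter (4,6), '.' pass, move down to (5,6)
Step 6: enter (5,6), '.' pass, move down to (6,6)
Step 7: enter (6,6), '.' pass, move down to (7,6)
Step 8: at (7,6) — EXIT via bottom edge, pos 6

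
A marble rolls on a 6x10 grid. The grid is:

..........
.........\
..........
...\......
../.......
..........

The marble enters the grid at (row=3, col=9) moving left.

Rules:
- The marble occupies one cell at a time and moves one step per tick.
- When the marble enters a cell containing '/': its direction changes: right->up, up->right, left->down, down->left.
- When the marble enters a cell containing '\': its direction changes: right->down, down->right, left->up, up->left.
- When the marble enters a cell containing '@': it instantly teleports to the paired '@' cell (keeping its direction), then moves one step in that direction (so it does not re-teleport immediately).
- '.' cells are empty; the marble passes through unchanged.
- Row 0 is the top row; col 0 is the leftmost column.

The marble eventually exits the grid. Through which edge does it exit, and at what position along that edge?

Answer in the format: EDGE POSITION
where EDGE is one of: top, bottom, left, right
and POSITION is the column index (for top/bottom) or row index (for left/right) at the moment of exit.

Answer: top 3

Derivation:
Step 1: enter (3,9), '.' pass, move left to (3,8)
Step 2: enter (3,8), '.' pass, move left to (3,7)
Step 3: enter (3,7), '.' pass, move left to (3,6)
Step 4: enter (3,6), '.' pass, move left to (3,5)
Step 5: enter (3,5), '.' pass, move left to (3,4)
Step 6: enter (3,4), '.' pass, move left to (3,3)
Step 7: enter (3,3), '\' deflects left->up, move up to (2,3)
Step 8: enter (2,3), '.' pass, move up to (1,3)
Step 9: enter (1,3), '.' pass, move up to (0,3)
Step 10: enter (0,3), '.' pass, move up to (-1,3)
Step 11: at (-1,3) — EXIT via top edge, pos 3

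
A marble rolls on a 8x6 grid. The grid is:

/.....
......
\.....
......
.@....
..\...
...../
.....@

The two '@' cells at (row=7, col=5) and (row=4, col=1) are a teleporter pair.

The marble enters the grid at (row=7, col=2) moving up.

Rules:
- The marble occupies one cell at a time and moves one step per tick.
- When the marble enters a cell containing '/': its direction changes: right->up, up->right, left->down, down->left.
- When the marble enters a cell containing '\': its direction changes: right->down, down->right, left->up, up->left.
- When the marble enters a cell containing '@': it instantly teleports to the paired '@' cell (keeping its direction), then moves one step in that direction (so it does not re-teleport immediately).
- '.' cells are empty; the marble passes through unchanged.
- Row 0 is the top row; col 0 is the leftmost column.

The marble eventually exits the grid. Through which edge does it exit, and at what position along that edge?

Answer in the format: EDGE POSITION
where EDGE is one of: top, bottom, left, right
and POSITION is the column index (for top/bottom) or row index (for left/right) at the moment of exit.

Step 1: enter (7,2), '.' pass, move up to (6,2)
Step 2: enter (6,2), '.' pass, move up to (5,2)
Step 3: enter (5,2), '\' deflects up->left, move left to (5,1)
Step 4: enter (5,1), '.' pass, move left to (5,0)
Step 5: enter (5,0), '.' pass, move left to (5,-1)
Step 6: at (5,-1) — EXIT via left edge, pos 5

Answer: left 5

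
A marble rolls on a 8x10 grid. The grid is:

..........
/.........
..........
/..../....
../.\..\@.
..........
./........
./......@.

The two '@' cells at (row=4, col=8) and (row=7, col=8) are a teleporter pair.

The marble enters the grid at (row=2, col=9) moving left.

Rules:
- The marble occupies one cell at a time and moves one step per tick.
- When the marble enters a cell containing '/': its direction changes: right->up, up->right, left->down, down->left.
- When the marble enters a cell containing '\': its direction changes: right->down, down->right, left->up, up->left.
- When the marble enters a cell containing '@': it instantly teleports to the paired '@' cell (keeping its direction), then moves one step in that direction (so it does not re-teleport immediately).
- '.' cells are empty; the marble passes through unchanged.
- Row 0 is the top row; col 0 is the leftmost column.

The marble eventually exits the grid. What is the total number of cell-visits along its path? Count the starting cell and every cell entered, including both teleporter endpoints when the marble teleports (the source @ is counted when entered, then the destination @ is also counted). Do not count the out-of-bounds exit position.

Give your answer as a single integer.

Step 1: enter (2,9), '.' pass, move left to (2,8)
Step 2: enter (2,8), '.' pass, move left to (2,7)
Step 3: enter (2,7), '.' pass, move left to (2,6)
Step 4: enter (2,6), '.' pass, move left to (2,5)
Step 5: enter (2,5), '.' pass, move left to (2,4)
Step 6: enter (2,4), '.' pass, move left to (2,3)
Step 7: enter (2,3), '.' pass, move left to (2,2)
Step 8: enter (2,2), '.' pass, move left to (2,1)
Step 9: enter (2,1), '.' pass, move left to (2,0)
Step 10: enter (2,0), '.' pass, move left to (2,-1)
Step 11: at (2,-1) — EXIT via left edge, pos 2
Path length (cell visits): 10

Answer: 10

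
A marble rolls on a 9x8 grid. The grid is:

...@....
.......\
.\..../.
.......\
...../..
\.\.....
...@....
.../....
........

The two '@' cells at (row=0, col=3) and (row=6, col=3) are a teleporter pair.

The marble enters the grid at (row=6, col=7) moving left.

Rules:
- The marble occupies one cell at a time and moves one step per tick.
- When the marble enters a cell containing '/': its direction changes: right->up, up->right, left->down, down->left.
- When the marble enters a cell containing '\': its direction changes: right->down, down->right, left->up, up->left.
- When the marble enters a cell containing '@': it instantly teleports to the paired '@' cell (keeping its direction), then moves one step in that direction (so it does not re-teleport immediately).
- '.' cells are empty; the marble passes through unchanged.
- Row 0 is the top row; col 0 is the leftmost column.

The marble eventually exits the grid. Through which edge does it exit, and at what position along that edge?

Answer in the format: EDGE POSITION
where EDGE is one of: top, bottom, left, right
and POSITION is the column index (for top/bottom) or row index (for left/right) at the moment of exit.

Answer: left 0

Derivation:
Step 1: enter (6,7), '.' pass, move left to (6,6)
Step 2: enter (6,6), '.' pass, move left to (6,5)
Step 3: enter (6,5), '.' pass, move left to (6,4)
Step 4: enter (6,4), '.' pass, move left to (6,3)
Step 5: enter (6,3), '@' teleport (6,3)->(0,3), also enter (0,3), move left to (0,2)
Step 6: enter (0,2), '.' pass, move left to (0,1)
Step 7: enter (0,1), '.' pass, move left to (0,0)
Step 8: enter (0,0), '.' pass, move left to (0,-1)
Step 9: at (0,-1) — EXIT via left edge, pos 0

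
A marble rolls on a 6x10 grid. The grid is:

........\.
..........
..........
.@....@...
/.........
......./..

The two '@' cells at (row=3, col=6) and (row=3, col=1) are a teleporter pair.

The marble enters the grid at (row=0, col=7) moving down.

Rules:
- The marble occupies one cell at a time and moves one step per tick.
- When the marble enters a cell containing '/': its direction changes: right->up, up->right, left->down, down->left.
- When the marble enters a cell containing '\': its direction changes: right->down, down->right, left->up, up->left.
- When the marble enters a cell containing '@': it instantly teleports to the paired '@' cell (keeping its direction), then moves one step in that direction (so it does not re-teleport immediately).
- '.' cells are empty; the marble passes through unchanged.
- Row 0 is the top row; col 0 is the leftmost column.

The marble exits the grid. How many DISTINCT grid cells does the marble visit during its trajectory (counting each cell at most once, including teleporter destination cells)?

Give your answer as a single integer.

Answer: 13

Derivation:
Step 1: enter (0,7), '.' pass, move down to (1,7)
Step 2: enter (1,7), '.' pass, move down to (2,7)
Step 3: enter (2,7), '.' pass, move down to (3,7)
Step 4: enter (3,7), '.' pass, move down to (4,7)
Step 5: enter (4,7), '.' pass, move down to (5,7)
Step 6: enter (5,7), '/' deflects down->left, move left to (5,6)
Step 7: enter (5,6), '.' pass, move left to (5,5)
Step 8: enter (5,5), '.' pass, move left to (5,4)
Step 9: enter (5,4), '.' pass, move left to (5,3)
Step 10: enter (5,3), '.' pass, move left to (5,2)
Step 11: enter (5,2), '.' pass, move left to (5,1)
Step 12: enter (5,1), '.' pass, move left to (5,0)
Step 13: enter (5,0), '.' pass, move left to (5,-1)
Step 14: at (5,-1) — EXIT via left edge, pos 5
Distinct cells visited: 13 (path length 13)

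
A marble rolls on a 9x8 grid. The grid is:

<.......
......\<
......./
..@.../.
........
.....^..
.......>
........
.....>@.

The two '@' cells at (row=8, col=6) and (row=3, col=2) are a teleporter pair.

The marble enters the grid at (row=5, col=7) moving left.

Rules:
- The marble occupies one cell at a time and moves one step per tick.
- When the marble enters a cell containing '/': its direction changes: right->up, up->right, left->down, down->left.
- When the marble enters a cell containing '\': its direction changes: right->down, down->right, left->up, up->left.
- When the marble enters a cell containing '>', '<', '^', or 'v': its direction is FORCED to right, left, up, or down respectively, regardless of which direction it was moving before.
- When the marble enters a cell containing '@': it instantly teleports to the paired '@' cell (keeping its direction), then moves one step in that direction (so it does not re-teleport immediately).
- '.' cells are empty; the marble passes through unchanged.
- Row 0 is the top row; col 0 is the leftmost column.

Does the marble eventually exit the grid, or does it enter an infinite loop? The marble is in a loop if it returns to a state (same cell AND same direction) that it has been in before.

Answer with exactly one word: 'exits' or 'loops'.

Step 1: enter (5,7), '.' pass, move left to (5,6)
Step 2: enter (5,6), '.' pass, move left to (5,5)
Step 3: enter (5,5), '^' forces left->up, move up to (4,5)
Step 4: enter (4,5), '.' pass, move up to (3,5)
Step 5: enter (3,5), '.' pass, move up to (2,5)
Step 6: enter (2,5), '.' pass, move up to (1,5)
Step 7: enter (1,5), '.' pass, move up to (0,5)
Step 8: enter (0,5), '.' pass, move up to (-1,5)
Step 9: at (-1,5) — EXIT via top edge, pos 5

Answer: exits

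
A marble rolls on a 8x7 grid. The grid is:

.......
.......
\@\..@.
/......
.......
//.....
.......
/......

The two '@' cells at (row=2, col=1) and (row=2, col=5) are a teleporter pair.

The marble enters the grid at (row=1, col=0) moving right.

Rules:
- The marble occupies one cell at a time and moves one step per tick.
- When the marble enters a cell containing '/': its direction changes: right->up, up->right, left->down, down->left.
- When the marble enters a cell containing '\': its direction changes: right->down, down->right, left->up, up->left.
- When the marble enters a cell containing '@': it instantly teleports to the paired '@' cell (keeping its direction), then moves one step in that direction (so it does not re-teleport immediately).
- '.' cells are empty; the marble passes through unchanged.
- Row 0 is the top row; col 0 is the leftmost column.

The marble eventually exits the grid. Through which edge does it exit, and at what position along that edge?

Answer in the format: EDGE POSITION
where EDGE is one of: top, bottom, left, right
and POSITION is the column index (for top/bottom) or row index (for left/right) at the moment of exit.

Step 1: enter (1,0), '.' pass, move right to (1,1)
Step 2: enter (1,1), '.' pass, move right to (1,2)
Step 3: enter (1,2), '.' pass, move right to (1,3)
Step 4: enter (1,3), '.' pass, move right to (1,4)
Step 5: enter (1,4), '.' pass, move right to (1,5)
Step 6: enter (1,5), '.' pass, move right to (1,6)
Step 7: enter (1,6), '.' pass, move right to (1,7)
Step 8: at (1,7) — EXIT via right edge, pos 1

Answer: right 1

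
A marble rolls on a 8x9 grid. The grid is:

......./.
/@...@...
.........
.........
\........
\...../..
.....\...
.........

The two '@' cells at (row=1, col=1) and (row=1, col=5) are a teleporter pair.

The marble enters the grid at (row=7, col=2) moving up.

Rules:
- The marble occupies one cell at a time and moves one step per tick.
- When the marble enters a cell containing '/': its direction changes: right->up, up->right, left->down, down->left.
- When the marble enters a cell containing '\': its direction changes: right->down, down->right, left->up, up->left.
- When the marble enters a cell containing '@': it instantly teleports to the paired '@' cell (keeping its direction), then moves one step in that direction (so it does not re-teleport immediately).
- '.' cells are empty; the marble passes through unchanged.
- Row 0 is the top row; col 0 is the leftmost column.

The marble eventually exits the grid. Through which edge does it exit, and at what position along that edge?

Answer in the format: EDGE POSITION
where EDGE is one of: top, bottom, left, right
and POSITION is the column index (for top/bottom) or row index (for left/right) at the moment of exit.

Step 1: enter (7,2), '.' pass, move up to (6,2)
Step 2: enter (6,2), '.' pass, move up to (5,2)
Step 3: enter (5,2), '.' pass, move up to (4,2)
Step 4: enter (4,2), '.' pass, move up to (3,2)
Step 5: enter (3,2), '.' pass, move up to (2,2)
Step 6: enter (2,2), '.' pass, move up to (1,2)
Step 7: enter (1,2), '.' pass, move up to (0,2)
Step 8: enter (0,2), '.' pass, move up to (-1,2)
Step 9: at (-1,2) — EXIT via top edge, pos 2

Answer: top 2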